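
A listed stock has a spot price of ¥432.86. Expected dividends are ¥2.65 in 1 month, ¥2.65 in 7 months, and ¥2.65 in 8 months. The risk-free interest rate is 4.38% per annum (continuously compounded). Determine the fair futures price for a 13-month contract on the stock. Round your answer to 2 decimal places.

PV(dividends) I = 2.65·e^(−0.0438·1/12) + 2.65·e^(−0.0438·7/12) + 2.65·e^(−0.0438·8/12)
I = 2.6403 + 2.5832 + 2.5737 = 7.7972
F = (S − I)·e^(rT) = (432.86 − 7.7972) · e^(0.0438·13/12)
= 425.0628 · e^0.047450 = 425.0628 × 1.048594 = ¥445.72

¥445.72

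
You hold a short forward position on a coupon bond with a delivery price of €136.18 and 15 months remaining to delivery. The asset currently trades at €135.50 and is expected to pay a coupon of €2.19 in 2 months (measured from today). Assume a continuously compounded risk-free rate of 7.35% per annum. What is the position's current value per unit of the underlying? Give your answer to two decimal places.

-€9.11

PV(remaining coupons) I = 2.19·e^(−0.0735·2/12) = 2.1633
Current forward F = (S − I)·e^(rT) = (135.50 − 2.1633)·e^(0.0735·15/12) = 133.3367 × 1.096228 = 146.1674
Value (long) = (F − K)·e^(−rT) = (146.1674 − 136.18) × 0.912219 = 9.1107
Short position value = −(long value) = -€9.11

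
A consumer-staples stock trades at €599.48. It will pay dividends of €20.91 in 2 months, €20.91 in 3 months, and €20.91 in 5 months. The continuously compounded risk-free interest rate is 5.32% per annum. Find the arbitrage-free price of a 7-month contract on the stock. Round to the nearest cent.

PV(dividends) I = 20.91·e^(−0.0532·2/12) + 20.91·e^(−0.0532·3/12) + 20.91·e^(−0.0532·5/12)
I = 20.7254 + 20.6337 + 20.4516 = 61.8107
F = (S − I)·e^(rT) = (599.48 − 61.8107) · e^(0.0532·7/12)
= 537.6693 · e^0.031033 = 537.6693 × 1.031520 = €554.62

€554.62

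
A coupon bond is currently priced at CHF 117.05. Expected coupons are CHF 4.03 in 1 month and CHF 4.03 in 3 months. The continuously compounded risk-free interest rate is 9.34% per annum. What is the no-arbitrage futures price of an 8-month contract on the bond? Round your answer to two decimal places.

PV(coupons) I = 4.03·e^(−0.0934·1/12) + 4.03·e^(−0.0934·3/12)
I = 3.9988 + 3.9370 = 7.9358
F = (S − I)·e^(rT) = (117.05 − 7.9358) · e^(0.0934·8/12)
= 109.1142 · e^0.062267 = 109.1142 × 1.064246 = CHF 116.12

CHF 116.12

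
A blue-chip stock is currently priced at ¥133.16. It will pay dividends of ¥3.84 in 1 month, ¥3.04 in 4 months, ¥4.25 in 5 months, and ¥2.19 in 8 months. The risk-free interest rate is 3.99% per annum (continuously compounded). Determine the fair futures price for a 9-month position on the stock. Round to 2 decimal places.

¥123.67

PV(dividends) I = 3.84·e^(−0.0399·1/12) + 3.04·e^(−0.0399·4/12) + 4.25·e^(−0.0399·5/12) + 2.19·e^(−0.0399·8/12)
I = 3.8273 + 2.9998 + 4.1799 + 2.1325 = 13.1395
F = (S − I)·e^(rT) = (133.16 − 13.1395) · e^(0.0399·9/12)
= 120.0205 · e^0.029925 = 120.0205 × 1.030377 = ¥123.67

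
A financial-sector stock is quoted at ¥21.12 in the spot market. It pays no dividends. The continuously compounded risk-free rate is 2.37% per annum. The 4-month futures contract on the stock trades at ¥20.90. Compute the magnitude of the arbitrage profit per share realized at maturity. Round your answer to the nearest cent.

Fair futures: F* = S·e^(carry·T), with carry = r = 0.0237
F* = 21.12 · e^(0.0237 × 4/12) = 21.12 · e^0.007900 = 21.12 × 1.007931 = ¥21.2875
Market ¥20.90 < fair ¥21.2875: forward underpriced → reverse cash-and-carry (short spot, go long the forward).
At maturity, profit = |F_mkt − F*| = |20.90 − 21.2875| = ¥0.39 per share

¥0.39 per share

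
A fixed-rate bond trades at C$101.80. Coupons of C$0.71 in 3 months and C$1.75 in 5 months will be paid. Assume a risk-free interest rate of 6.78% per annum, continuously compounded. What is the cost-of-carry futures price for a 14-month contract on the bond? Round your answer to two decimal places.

C$107.58

PV(coupons) I = 0.71·e^(−0.0678·3/12) + 1.75·e^(−0.0678·5/12)
I = 0.6981 + 1.7013 = 2.3994
F = (S − I)·e^(rT) = (101.80 − 2.3994) · e^(0.0678·14/12)
= 99.4006 · e^0.079100 = 99.4006 × 1.082313 = C$107.58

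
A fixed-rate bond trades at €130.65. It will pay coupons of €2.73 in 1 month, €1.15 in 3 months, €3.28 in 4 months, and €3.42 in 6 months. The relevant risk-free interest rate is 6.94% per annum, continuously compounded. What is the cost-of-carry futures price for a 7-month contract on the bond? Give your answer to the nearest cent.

€125.27

PV(coupons) I = 2.73·e^(−0.0694·1/12) + 1.15·e^(−0.0694·3/12) + 3.28·e^(−0.0694·4/12) + 3.42·e^(−0.0694·6/12)
I = 2.7143 + 1.1302 + 3.2050 + 3.3034 = 10.3529
F = (S − I)·e^(rT) = (130.65 − 10.3529) · e^(0.0694·7/12)
= 120.2971 · e^0.040483 = 120.2971 × 1.041314 = €125.27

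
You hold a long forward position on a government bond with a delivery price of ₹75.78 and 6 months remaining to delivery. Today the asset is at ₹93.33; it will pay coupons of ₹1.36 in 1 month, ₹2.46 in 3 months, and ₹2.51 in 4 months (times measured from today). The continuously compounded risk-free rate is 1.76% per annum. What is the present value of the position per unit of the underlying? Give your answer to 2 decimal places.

PV(remaining coupons) I = 1.36·e^(−0.0176·1/12) + 2.46·e^(−0.0176·3/12) + 2.51·e^(−0.0176·4/12) = 6.3025
Current forward F = (S − I)·e^(rT) = (93.33 − 6.3025)·e^(0.0176·6/12) = 87.0275 × 1.008839 = 87.7967
Value (long) = (F − K)·e^(−rT) = (87.7967 − 75.78) × 0.991239 = 11.9114
Value = ₹11.91

₹11.91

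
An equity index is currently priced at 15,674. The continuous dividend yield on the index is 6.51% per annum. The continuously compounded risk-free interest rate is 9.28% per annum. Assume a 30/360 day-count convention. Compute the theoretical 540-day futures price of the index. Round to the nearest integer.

16,339

F = S·e^((r − q)T) = 15674 · e^((0.0928 − 0.0651) × 540/360)
= 15674 · e^0.041550 = 15674 × 1.042425
F = 16,339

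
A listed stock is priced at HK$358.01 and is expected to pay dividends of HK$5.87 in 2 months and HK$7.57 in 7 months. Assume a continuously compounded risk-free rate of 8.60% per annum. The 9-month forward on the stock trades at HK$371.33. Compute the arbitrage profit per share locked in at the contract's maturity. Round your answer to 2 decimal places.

HK$3.32 per share

PV(dividends) I = 5.87·e^(−0.0860·2/12) + 7.57·e^(−0.0860·7/12) = 12.9861
Fair forward F* = (S − I)·e^(rT) = (358.01 − 12.9861)·e^0.064500 = 345.0239 × 1.066626 = 368.0115
Market HK$371.33 > fair 368.0115: forward overpriced → cash-and-carry (borrow at r, buy the stock and collect the dividends, short the forward).
Profit at T = |F_mkt − F*| = |371.33 − 368.0115| = HK$3.32 per share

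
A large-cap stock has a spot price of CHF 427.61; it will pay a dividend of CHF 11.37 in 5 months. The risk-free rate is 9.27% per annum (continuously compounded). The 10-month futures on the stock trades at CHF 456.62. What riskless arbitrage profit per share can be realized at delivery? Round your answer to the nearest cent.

CHF 6.49 per share

PV(dividends) I = 11.37·e^(−0.0927·5/12) = 10.9392
Fair futures F* = (S − I)·e^(rT) = (427.61 − 10.9392)·e^0.077250 = 416.6708 × 1.080312 = 450.1345
Market CHF 456.62 > fair 450.1345: forward overpriced → cash-and-carry (borrow at r, buy the stock and collect the dividends, short the forward).
Profit at T = |F_mkt − F*| = |456.62 − 450.1345| = CHF 6.49 per share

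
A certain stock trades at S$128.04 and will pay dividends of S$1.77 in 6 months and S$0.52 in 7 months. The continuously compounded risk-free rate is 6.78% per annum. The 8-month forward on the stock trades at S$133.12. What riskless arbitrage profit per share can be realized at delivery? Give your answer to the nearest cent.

PV(dividends) I = 1.77·e^(−0.0678·6/12) + 0.52·e^(−0.0678·7/12) = 2.2108
Fair forward F* = (S − I)·e^(rT) = (128.04 − 2.2108)·e^0.045200 = 125.8292 × 1.046237 = 131.6472
Market S$133.12 > fair 131.6472: forward overpriced → cash-and-carry (borrow at r, buy the stock and collect the dividends, short the forward).
Profit at T = |F_mkt − F*| = |133.12 − 131.6472| = S$1.47 per share

S$1.47 per share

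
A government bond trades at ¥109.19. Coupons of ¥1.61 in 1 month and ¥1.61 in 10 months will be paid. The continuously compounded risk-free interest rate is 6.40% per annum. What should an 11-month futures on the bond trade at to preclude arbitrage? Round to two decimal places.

¥112.47

PV(coupons) I = 1.61·e^(−0.0640·1/12) + 1.61·e^(−0.0640·10/12)
I = 1.6014 + 1.5264 = 3.1278
F = (S − I)·e^(rT) = (109.19 − 3.1278) · e^(0.0640·11/12)
= 106.0622 · e^0.058667 = 106.0622 × 1.060422 = ¥112.47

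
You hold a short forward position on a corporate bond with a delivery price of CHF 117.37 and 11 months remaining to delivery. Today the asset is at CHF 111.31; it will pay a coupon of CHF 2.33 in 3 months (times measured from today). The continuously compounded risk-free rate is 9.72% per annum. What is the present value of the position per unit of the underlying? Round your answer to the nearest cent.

-CHF 1.67

PV(remaining coupons) I = 2.33·e^(−0.0972·3/12) = 2.2741
Current forward F = (S − I)·e^(rT) = (111.31 − 2.2741)·e^(0.0972·11/12) = 109.0359 × 1.093190 = 119.1970
Value (long) = (F − K)·e^(−rT) = (119.1970 − 117.37) × 0.914754 = 1.6713
Short position value = −(long value) = -CHF 1.67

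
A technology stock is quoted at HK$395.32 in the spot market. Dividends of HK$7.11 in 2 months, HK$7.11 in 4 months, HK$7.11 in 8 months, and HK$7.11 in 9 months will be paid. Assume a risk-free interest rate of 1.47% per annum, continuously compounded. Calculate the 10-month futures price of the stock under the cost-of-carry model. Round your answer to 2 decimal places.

PV(dividends) I = 7.11·e^(−0.0147·2/12) + 7.11·e^(−0.0147·4/12) + 7.11·e^(−0.0147·8/12) + 7.11·e^(−0.0147·9/12)
I = 7.0926 + 7.0752 + 7.0407 + 7.0320 = 28.2405
F = (S − I)·e^(rT) = (395.32 − 28.2405) · e^(0.0147·10/12)
= 367.0795 · e^0.012250 = 367.0795 × 1.012325 = HK$371.60

HK$371.60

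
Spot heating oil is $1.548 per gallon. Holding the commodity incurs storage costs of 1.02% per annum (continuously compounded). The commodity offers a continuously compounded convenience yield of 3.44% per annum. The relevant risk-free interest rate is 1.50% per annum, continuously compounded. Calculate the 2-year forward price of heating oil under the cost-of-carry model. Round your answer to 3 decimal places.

Net carry = r + u − y = 0.0150 + 0.0102 − 0.0344 = -0.0092
F = S·e^((r+u−y)T) = 1.548 · e^(-0.0092 × 2) = 1.548 · e^-0.018400
= 1.548 × 0.981768 = $1.520 per gallon

$1.520 per gallon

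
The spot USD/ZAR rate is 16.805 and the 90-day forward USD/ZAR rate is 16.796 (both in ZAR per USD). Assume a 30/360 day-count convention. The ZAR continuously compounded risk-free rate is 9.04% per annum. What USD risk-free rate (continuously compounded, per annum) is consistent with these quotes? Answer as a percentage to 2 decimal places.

9.25%

F = S·e^((r_ZAR − r_USD)T) ⇒ r_USD = r_ZAR − ln(F/S)/T
ln(16.796/16.805) = -0.000536; /(90/360) = -0.002144
r_USD = 0.0904 + 0.002144 = 0.092544
r_USD = 9.25%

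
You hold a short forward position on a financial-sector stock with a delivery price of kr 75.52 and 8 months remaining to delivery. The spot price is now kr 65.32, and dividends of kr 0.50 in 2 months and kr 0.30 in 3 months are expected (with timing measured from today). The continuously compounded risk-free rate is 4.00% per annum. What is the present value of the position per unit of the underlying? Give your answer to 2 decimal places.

kr 9.01

PV(remaining dividends) I = 0.50·e^(−0.0400·2/12) + 0.30·e^(−0.0400·3/12) = 0.7937
Current forward F = (S − I)·e^(rT) = (65.32 − 0.7937)·e^(0.0400·8/12) = 64.5263 × 1.027025 = 66.2701
Value (long) = (F − K)·e^(−rT) = (66.2701 − 75.52) × 0.973686 = -9.0065
Short position value = −(long value) = kr 9.01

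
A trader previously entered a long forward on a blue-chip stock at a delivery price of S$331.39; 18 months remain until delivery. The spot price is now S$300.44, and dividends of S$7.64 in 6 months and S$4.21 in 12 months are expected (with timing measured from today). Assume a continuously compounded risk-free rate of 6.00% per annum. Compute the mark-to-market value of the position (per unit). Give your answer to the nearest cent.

-S$13.81

PV(remaining dividends) I = 7.64·e^(−0.0600·6/12) + 4.21·e^(−0.0600·12/12) = 11.3790
Current forward F = (S − I)·e^(rT) = (300.44 − 11.3790)·e^(0.0600·18/12) = 289.0610 × 1.094174 = 316.2830
Value (long) = (F − K)·e^(−rT) = (316.2830 − 331.39) × 0.913931 = -13.8068
Value = -S$13.81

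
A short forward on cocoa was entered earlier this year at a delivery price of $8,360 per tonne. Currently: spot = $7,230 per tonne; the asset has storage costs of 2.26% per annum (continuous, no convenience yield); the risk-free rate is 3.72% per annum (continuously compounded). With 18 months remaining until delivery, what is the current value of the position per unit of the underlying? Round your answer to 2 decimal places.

Current fair forward for the remaining 18 months: F = S·e^((r + u)·T), (r + u) = 0.0372 + 0.0226 = 0.0598
F = 7230 · e^(0.0598 × 18/12) = 7230 × 1.09384608 = 7908.5072
Value of long forward = (F − K)·e^(−rT) = (7908.5072 − 8360) · e^(−0.0372·18/12)
= -451.4928 × 0.94572826 = -426.99
Short position value = −(long value) = $426.99

$426.99 per tonne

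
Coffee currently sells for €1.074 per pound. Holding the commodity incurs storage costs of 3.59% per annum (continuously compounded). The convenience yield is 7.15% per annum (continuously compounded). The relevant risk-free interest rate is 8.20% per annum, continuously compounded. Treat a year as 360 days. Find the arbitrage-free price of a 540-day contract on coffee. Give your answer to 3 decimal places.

Net carry = r + u − y = 0.0820 + 0.0359 − 0.0715 = 0.0464
F = S·e^((r+u−y)T) = 1.074 · e^(0.0464 × 540/360) = 1.074 · e^0.069600
= 1.074 × 1.072079 = €1.151 per pound

€1.151 per pound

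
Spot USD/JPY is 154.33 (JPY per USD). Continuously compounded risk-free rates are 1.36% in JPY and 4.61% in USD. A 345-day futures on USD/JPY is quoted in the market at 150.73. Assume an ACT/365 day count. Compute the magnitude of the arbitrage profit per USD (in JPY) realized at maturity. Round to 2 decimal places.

1.07 per USD (in JPY)

Fair futures: F* = S·e^(carry·T), with carry = (r_JPY − r_USD) = 0.0136 − 0.0461 = -0.0325
F* = 154.33 · e^(-0.0325 × 345/365) = 154.33 · e^-0.030719 = 154.33 × 0.969748 = 149.6612
Market 150.73 > fair 149.6612: forward overpriced → cash-and-carry (buy spot, short the forward).
At maturity, profit = |F_mkt − F*| = |150.73 − 149.6612| = 1.07 per USD (in JPY)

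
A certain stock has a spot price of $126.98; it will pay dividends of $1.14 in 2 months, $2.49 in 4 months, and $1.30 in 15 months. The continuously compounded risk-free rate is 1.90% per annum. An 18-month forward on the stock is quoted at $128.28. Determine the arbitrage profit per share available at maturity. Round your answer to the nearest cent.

$2.65 per share

PV(dividends) I = 1.14·e^(−0.0190·2/12) + 2.49·e^(−0.0190·4/12) + 1.30·e^(−0.0190·15/12) = 4.8802
Fair forward F* = (S − I)·e^(rT) = (126.98 − 4.8802)·e^0.028500 = 122.0998 × 1.028910 = 125.6297
Market $128.28 > fair 125.6297: forward overpriced → cash-and-carry (borrow at r, buy the stock and collect the dividends, short the forward).
Profit at T = |F_mkt − F*| = |128.28 − 125.6297| = $2.65 per share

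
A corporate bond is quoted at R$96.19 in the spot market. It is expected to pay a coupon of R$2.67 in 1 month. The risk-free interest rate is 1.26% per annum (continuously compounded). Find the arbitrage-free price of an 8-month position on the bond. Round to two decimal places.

R$94.31

PV(coupons) I = 2.67·e^(−0.0126·1/12)
I = 2.6672
F = (S − I)·e^(rT) = (96.19 − 2.6672) · e^(0.0126·8/12)
= 93.5228 · e^0.008400 = 93.5228 × 1.008435 = R$94.31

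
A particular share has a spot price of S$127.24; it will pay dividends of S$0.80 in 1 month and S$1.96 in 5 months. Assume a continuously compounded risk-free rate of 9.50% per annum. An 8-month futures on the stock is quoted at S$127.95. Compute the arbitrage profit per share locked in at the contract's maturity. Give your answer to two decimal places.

S$4.76 per share

PV(dividends) I = 0.80·e^(−0.0950·1/12) + 1.96·e^(−0.0950·5/12) = 2.6776
Fair futures F* = (S − I)·e^(rT) = (127.24 − 2.6776)·e^0.063333 = 124.5624 × 1.065382 = 132.7065
Market S$127.95 < fair 132.7065: forward underpriced → reverse cash-and-carry (short the stock, invest proceeds at r, pay the dividends, go long the forward).
Profit at T = |F_mkt − F*| = |127.95 − 132.7065| = S$4.76 per share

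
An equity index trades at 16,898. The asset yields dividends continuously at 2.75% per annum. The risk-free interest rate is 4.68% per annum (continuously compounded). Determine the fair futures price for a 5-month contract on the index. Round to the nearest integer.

17,034

F = S·e^((r − q)T) = 16898 · e^((0.0468 − 0.0275) × 5/12)
= 16898 · e^0.008042 = 16898 × 1.008074
F = 17,034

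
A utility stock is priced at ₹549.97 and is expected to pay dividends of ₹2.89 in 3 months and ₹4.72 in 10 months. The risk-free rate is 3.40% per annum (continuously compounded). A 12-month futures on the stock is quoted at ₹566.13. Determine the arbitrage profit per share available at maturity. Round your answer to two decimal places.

PV(dividends) I = 2.89·e^(−0.0340·3/12) + 4.72·e^(−0.0340·10/12) = 7.4537
Fair futures F* = (S − I)·e^(rT) = (549.97 − 7.4537)·e^0.034000 = 542.5163 × 1.034585 = 561.2792
Market ₹566.13 > fair 561.2792: forward overpriced → cash-and-carry (borrow at r, buy the stock and collect the dividends, short the forward).
Profit at T = |F_mkt − F*| = |566.13 − 561.2792| = ₹4.85 per share

₹4.85 per share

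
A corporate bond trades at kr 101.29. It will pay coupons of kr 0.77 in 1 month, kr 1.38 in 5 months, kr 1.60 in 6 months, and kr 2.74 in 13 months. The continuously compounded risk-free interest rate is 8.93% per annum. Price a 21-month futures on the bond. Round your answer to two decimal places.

PV(coupons) I = 0.77·e^(−0.0893·1/12) + 1.38·e^(−0.0893·5/12) + 1.60·e^(−0.0893·6/12) + 2.74·e^(−0.0893·13/12)
I = 0.7643 + 1.3296 + 1.5301 + 2.4873 = 6.1113
F = (S − I)·e^(rT) = (101.29 − 6.1113) · e^(0.0893·21/12)
= 95.1787 · e^0.156275 = 95.1787 × 1.169148 = kr 111.28

kr 111.28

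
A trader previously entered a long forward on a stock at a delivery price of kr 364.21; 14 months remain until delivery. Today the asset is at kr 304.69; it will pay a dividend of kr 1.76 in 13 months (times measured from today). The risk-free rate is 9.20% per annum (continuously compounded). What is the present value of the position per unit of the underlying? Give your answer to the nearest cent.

PV(remaining dividends) I = 1.76·e^(−0.0920·13/12) = 1.5930
Current forward F = (S − I)·e^(rT) = (304.69 − 1.5930)·e^(0.0920·14/12) = 303.0970 × 1.113305 = 337.4394
Value (long) = (F − K)·e^(−rT) = (337.4394 − 364.21) × 0.898226 = -24.0460
Value = -kr 24.05

-kr 24.05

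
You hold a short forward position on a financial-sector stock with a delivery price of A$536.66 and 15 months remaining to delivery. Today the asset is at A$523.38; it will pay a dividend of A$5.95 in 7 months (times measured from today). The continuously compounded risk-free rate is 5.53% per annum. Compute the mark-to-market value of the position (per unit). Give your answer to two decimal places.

PV(remaining dividends) I = 5.95·e^(−0.0553·7/12) = 5.7611
Current forward F = (S − I)·e^(rT) = (523.38 − 5.7611)·e^(0.0553·15/12) = 517.6189 × 1.071570 = 554.6649
Value (long) = (F − K)·e^(−rT) = (554.6649 − 536.66) × 0.933210 = 16.8024
Short position value = −(long value) = -A$16.80

-A$16.80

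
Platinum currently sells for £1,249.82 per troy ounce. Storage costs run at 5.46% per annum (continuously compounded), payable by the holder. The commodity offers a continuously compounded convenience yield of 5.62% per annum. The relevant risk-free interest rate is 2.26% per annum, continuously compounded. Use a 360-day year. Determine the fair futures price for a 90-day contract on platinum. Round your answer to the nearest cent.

£1,256.40 per troy ounce

Net carry = r + u − y = 0.0226 + 0.0546 − 0.0562 = 0.0210
F = S·e^((r+u−y)T) = 1249.82 · e^(0.0210 × 90/360) = 1249.82 · e^0.00525000
= 1249.82 × 1.00526381 = £1,256.40 per troy ounce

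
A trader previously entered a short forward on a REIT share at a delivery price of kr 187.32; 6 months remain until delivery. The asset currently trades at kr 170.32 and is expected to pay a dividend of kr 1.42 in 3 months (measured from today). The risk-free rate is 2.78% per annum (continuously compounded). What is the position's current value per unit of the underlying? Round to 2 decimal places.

kr 15.82

PV(remaining dividends) I = 1.42·e^(−0.0278·3/12) = 1.4102
Current forward F = (S − I)·e^(rT) = (170.32 − 1.4102)·e^(0.0278·6/12) = 168.9098 × 1.013997 = 171.2740
Value (long) = (F − K)·e^(−rT) = (171.2740 − 187.32) × 0.986196 = -15.8245
Short position value = −(long value) = kr 15.82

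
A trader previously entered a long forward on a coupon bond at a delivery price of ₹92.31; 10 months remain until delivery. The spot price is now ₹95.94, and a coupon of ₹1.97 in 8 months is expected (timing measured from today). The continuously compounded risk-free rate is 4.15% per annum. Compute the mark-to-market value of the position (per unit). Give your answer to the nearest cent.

₹4.85

PV(remaining coupons) I = 1.97·e^(−0.0415·8/12) = 1.9162
Current forward F = (S − I)·e^(rT) = (95.94 − 1.9162)·e^(0.0415·10/12) = 94.0238 × 1.035188 = 97.3323
Value (long) = (F − K)·e^(−rT) = (97.3323 − 92.31) × 0.966008 = 4.8516
Value = ₹4.85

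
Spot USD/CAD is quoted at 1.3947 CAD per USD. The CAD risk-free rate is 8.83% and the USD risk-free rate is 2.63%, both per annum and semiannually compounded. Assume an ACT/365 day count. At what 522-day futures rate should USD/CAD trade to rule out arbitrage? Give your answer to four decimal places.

By covered interest parity, F = S · (1+r_CAD/2)^(2T) / (1+r_USD/2)^(2T)
= 1.3947 × 1.131532 / 1.038074 = 1.3947 × 1.090030
F = 1.5203 CAD per USD

1.5203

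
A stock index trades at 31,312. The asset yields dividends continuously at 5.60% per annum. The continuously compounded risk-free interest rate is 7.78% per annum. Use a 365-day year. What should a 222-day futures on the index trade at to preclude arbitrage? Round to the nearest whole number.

F = S·e^((r − q)T) = 31312 · e^((0.0778 − 0.0560) × 222/365)
= 31312 · e^0.013259 = 31312 × 1.013347
F = 31,730

31,730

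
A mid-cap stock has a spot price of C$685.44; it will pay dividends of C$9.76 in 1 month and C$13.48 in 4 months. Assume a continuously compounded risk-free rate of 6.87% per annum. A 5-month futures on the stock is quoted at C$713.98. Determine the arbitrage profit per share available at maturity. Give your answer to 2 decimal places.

PV(dividends) I = 9.76·e^(−0.0687·1/12) + 13.48·e^(−0.0687·4/12) = 22.8791
Fair futures F* = (S − I)·e^(rT) = (685.44 − 22.8791)·e^0.028625 = 662.5609 × 1.029039 = 681.8010
Market C$713.98 > fair 681.8010: forward overpriced → cash-and-carry (borrow at r, buy the stock and collect the dividends, short the forward).
Profit at T = |F_mkt − F*| = |713.98 − 681.8010| = C$32.18 per share

C$32.18 per share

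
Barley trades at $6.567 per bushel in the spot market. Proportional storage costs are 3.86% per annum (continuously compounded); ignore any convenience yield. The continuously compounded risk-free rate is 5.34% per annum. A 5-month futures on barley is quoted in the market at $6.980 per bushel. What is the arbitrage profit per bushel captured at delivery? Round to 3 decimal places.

$0.156 per bushel

Fair futures: F* = S·e^(carry·T), with carry = (r + u) = 0.0534 + 0.0386 = 0.0920
F* = 6.567 · e^(0.0920 × 5/12) = 6.567 · e^0.038333 = 6.567 × 1.039077 = $6.8236
Market $6.980 > fair $6.8236: forward overpriced → cash-and-carry (buy spot, short the forward).
At maturity, profit = |F_mkt − F*| = |6.980 − 6.8236| = $0.156 per bushel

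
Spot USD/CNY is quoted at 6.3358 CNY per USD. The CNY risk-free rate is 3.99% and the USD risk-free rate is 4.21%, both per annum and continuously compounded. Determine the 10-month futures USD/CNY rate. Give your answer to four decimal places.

6.3242

F = S·e^((r_CNY − r_USD)T) = 6.3358 · e^((0.0399 − 0.0421) × 10/12)
= 6.3358 · e^-0.001833 = 6.3358 × 0.998169
F = 6.3242 CNY per USD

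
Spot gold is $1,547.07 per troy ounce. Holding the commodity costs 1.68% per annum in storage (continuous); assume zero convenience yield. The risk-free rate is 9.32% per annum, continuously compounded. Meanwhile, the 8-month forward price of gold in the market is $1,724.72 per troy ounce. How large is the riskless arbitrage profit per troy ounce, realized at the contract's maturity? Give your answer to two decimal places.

$59.93 per troy ounce

Fair forward: F* = S·e^(carry·T), with carry = (r + u) = 0.0932 + 0.0168 = 0.1100
F* = 1547.07 · e^(0.1100 × 8/12) = 1547.07 · e^0.07333333 = 1547.07 × 1.07608917 = $1664.7853
Market $1724.72 > fair $1664.7853: forward overpriced → cash-and-carry (buy spot, short the forward).
At maturity, profit = |F_mkt − F*| = |1724.72 − 1664.7853| = $59.93 per troy ounce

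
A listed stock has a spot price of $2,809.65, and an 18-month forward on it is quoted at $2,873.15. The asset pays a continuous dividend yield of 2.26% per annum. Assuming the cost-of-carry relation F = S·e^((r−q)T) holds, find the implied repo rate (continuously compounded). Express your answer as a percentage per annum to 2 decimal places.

From F = S·e^((r−q)T): (r − q) = ln(F/S)/T
ln(2873.15/2809.65) = ln(1.022601) = 0.022349
(r − q) = 0.022349 / (18/12) = 0.014899
r = ln(F/S)/T + q = 0.014899 + 0.0226 = 0.037499
r = 3.75%

3.75%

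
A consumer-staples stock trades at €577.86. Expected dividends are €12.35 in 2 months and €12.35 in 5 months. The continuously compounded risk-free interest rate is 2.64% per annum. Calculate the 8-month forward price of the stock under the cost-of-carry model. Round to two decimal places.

€563.17

PV(dividends) I = 12.35·e^(−0.0264·2/12) + 12.35·e^(−0.0264·5/12)
I = 12.2958 + 12.2149 = 24.5107
F = (S − I)·e^(rT) = (577.86 − 24.5107) · e^(0.0264·8/12)
= 553.3493 · e^0.017600 = 553.3493 × 1.017756 = €563.17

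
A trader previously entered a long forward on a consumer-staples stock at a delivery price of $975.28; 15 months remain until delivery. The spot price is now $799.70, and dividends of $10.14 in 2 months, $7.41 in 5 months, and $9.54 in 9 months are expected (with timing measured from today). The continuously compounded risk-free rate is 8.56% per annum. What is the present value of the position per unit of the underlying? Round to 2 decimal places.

-$102.71

PV(remaining dividends) I = 10.14·e^(−0.0856·2/12) + 7.41·e^(−0.0856·5/12) + 9.54·e^(−0.0856·9/12) = 26.0935
Current forward F = (S − I)·e^(rT) = (799.70 − 26.0935)·e^(0.0856·15/12) = 773.6065 × 1.112934 = 860.9730
Value (long) = (F − K)·e^(−rT) = (860.9730 − 975.28) × 0.898526 = -102.7078
Value = -$102.71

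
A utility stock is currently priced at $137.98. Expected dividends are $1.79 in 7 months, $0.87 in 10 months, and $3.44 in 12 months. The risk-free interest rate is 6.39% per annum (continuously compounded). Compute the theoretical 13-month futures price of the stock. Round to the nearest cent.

$141.68

PV(dividends) I = 1.79·e^(−0.0639·7/12) + 0.87·e^(−0.0639·10/12) + 3.44·e^(−0.0639·12/12)
I = 1.7245 + 0.8249 + 3.2271 = 5.7765
F = (S − I)·e^(rT) = (137.98 − 5.7765) · e^(0.0639·13/12)
= 132.2035 · e^0.069225 = 132.2035 × 1.071677 = $141.68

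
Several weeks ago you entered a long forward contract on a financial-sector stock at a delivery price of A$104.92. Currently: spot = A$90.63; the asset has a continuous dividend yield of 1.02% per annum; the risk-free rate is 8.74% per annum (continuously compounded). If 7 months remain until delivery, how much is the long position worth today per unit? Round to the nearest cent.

Current fair forward for the remaining 7 months: F = S·e^((r − q)·T), (r − q) = 0.0874 − 0.0102 = 0.0772
F = 90.63 · e^(0.0772 × 7/12) = 90.63 × 1.046063 = 94.8047
Value of long forward = (F − K)·e^(−rT) = (94.8047 − 104.92) · e^(−0.0874·7/12)
= -10.1153 × 0.950295 = -9.61

-A$9.61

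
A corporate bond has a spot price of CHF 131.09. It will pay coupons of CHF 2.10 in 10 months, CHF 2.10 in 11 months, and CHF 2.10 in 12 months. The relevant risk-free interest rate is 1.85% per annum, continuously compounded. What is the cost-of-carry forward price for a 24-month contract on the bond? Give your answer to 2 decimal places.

PV(coupons) I = 2.10·e^(−0.0185·10/12) + 2.10·e^(−0.0185·11/12) + 2.10·e^(−0.0185·12/12)
I = 2.0679 + 2.0647 + 2.0615 = 6.1941
F = (S − I)·e^(rT) = (131.09 − 6.1941) · e^(0.0185·24/12)
= 124.8959 · e^0.037000 = 124.8959 × 1.037693 = CHF 129.60

CHF 129.60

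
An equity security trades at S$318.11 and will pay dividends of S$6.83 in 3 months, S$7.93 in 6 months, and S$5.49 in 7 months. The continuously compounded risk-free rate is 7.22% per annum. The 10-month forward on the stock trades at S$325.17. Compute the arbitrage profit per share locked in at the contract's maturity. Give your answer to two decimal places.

PV(dividends) I = 6.83·e^(−0.0722·3/12) + 7.93·e^(−0.0722·6/12) + 5.49·e^(−0.0722·7/12) = 19.6202
Fair forward F* = (S − I)·e^(rT) = (318.11 − 19.6202)·e^0.060167 = 298.4898 × 1.062014 = 317.0003
Market S$325.17 > fair 317.0003: forward overpriced → cash-and-carry (borrow at r, buy the stock and collect the dividends, short the forward).
Profit at T = |F_mkt − F*| = |325.17 − 317.0003| = S$8.17 per share

S$8.17 per share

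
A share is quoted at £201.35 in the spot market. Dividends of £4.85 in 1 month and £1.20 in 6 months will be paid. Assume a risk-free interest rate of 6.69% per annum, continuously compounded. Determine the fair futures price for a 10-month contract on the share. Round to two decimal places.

£206.57

PV(dividends) I = 4.85·e^(−0.0669·1/12) + 1.20·e^(−0.0669·6/12)
I = 4.8230 + 1.1605 = 5.9835
F = (S − I)·e^(rT) = (201.35 − 5.9835) · e^(0.0669·10/12)
= 195.3665 · e^0.055750 = 195.3665 × 1.057333 = £206.57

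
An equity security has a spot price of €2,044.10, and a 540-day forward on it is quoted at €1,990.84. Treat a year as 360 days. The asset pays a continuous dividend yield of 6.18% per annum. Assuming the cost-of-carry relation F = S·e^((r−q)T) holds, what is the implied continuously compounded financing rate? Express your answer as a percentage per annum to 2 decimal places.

4.42%

From F = S·e^((r−q)T): (r − q) = ln(F/S)/T
ln(1990.84/2044.10) = ln(0.973945) = -0.026400
(r − q) = -0.026400 / (540/360) = -0.017600
r = ln(F/S)/T + q = -0.017600 + 0.0618 = 0.044200
r = 4.42%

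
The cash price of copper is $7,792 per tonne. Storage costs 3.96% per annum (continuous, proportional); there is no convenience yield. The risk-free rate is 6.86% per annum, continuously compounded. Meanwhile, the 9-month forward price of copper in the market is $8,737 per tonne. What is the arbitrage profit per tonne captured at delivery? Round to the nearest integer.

$286 per tonne

Fair forward: F* = S·e^(carry·T), with carry = (r + u) = 0.0686 + 0.0396 = 0.1082
F* = 7792 · e^(0.1082 × 9/12) = 7792 · e^0.081150 = 7792 × 1.084534 = $8450.6889
Market $8737 > fair $8450.6889: forward overpriced → cash-and-carry (buy spot, short the forward).
At maturity, profit = |F_mkt − F*| = |8737 − 8450.6889| = $286 per tonne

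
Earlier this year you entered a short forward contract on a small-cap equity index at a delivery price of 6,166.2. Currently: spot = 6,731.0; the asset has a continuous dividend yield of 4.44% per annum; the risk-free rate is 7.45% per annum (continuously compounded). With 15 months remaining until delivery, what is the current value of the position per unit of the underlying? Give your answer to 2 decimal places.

-749.71

Current fair forward for the remaining 15 months: F = S·e^((r − q)·T), (r − q) = 0.0745 − 0.0444 = 0.0301
F = 6731.0 · e^(0.0301 × 15/12) = 6731.0 × 1.03834178 = 6989.0785
Value of long forward = (F − K)·e^(−rT) = (6989.0785 − 6166.2) · e^(−0.0745·15/12)
= 822.8785 × 0.91107961 = 749.71
Short position value = −(long value) = -749.71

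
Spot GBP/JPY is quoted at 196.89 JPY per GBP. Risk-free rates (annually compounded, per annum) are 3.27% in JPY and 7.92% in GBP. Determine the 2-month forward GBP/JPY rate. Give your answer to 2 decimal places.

By covered interest parity, F = S · (1+r_JPY)^T / (1+r_GBP)^T
= 196.89 × 1.005377 / 1.012784 = 196.89 × 0.992686
F = 195.45 JPY per GBP

195.45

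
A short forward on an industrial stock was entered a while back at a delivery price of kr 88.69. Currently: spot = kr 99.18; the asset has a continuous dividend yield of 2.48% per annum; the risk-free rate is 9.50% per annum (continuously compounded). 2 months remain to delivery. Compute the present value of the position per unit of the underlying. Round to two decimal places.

Current fair forward for the remaining 2 months: F = S·e^((r − q)·T), (r − q) = 0.0950 − 0.0248 = 0.0702
F = 99.18 · e^(0.0702 × 2/12) = 99.18 × 1.011769 = 100.3472
Value of long forward = (F − K)·e^(−rT) = (100.3472 − 88.69) · e^(−0.0950·2/12)
= 11.6572 × 0.984291 = 11.47
Short position value = −(long value) = -kr 11.47

-kr 11.47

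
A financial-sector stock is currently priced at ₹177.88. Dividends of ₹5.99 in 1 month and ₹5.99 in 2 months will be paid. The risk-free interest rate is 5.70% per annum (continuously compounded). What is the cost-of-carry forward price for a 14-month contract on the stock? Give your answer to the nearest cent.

₹177.40

PV(dividends) I = 5.99·e^(−0.0570·1/12) + 5.99·e^(−0.0570·2/12)
I = 5.9616 + 5.9334 = 11.8950
F = (S − I)·e^(rT) = (177.88 − 11.8950) · e^(0.0570·14/12)
= 165.9850 · e^0.066500 = 165.9850 × 1.068761 = ₹177.40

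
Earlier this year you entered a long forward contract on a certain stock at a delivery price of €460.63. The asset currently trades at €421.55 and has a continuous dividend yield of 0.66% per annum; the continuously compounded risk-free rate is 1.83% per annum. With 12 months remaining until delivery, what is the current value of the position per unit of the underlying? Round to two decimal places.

-€33.50

Current fair forward for the remaining 12 months: F = S·e^((r − q)·T), (r − q) = 0.0183 − 0.0066 = 0.0117
F = 421.55 · e^(0.0117 × 12/12) = 421.55 × 1.011769 = 426.5112
Value of long forward = (F − K)·e^(−rT) = (426.5112 − 460.63) · e^(−0.0183·12/12)
= -34.1188 × 0.981866 = -33.50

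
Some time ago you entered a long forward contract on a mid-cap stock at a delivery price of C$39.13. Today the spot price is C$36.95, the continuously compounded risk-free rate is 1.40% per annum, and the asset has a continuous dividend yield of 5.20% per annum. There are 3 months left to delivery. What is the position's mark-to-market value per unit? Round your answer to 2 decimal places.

-C$2.52

Current fair forward for the remaining 3 months: F = S·e^((r − q)·T), (r − q) = 0.0140 − 0.0520 = -0.0380
F = 36.95 · e^(-0.0380 × 3/12) = 36.95 × 0.990545 = 36.6006
Value of long forward = (F − K)·e^(−rT) = (36.6006 − 39.13) · e^(−0.0140·3/12)
= -2.5294 × 0.996506 = -2.52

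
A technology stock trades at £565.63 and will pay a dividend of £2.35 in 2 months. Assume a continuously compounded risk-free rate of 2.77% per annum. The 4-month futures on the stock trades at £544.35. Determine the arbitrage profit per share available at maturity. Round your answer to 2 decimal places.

PV(dividends) I = 2.35·e^(−0.0277·2/12) = 2.3392
Fair futures F* = (S − I)·e^(rT) = (565.63 − 2.3392)·e^0.009233 = 563.2908 × 1.009276 = 568.5159
Market £544.35 < fair 568.5159: forward underpriced → reverse cash-and-carry (short the stock, invest proceeds at r, pay the dividends, go long the forward).
Profit at T = |F_mkt − F*| = |544.35 − 568.5159| = £24.17 per share

£24.17 per share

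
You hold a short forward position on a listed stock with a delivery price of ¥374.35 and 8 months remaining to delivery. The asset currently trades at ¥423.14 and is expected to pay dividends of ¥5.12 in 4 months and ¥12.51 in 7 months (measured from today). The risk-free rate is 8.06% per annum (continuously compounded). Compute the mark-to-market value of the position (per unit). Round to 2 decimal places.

PV(remaining dividends) I = 5.12·e^(−0.0806·4/12) + 12.51·e^(−0.0806·7/12) = 16.9197
Current forward F = (S − I)·e^(rT) = (423.14 − 16.9197)·e^(0.0806·8/12) = 406.2203 × 1.055203 = 428.6449
Value (long) = (F − K)·e^(−rT) = (428.6449 − 374.35) × 0.947685 = 51.4545
Short position value = −(long value) = -¥51.45

-¥51.45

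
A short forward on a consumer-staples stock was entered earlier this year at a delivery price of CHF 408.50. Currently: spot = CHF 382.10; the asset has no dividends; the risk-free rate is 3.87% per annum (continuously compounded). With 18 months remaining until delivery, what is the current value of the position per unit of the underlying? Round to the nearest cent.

Current fair forward for the remaining 18 months: F = S·e^(r·T), r = 0.0387
F = 382.10 · e^(0.0387 × 18/12) = 382.10 × 1.059768 = 404.9374
Value of long forward = (F − K)·e^(−rT) = (404.9374 − 408.50) · e^(−0.0387·18/12)
= -3.5626 × 0.943603 = -3.36
Short position value = −(long value) = CHF 3.36

CHF 3.36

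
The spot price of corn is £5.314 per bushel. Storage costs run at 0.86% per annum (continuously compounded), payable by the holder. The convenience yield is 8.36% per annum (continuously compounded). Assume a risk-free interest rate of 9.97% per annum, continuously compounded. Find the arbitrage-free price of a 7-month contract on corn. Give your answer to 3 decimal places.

Net carry = r + u − y = 0.0997 + 0.0086 − 0.0836 = 0.0247
F = S·e^((r+u−y)T) = 5.314 · e^(0.0247 × 7/12) = 5.314 · e^0.014408
= 5.314 × 1.014512 = £5.391 per bushel

£5.391 per bushel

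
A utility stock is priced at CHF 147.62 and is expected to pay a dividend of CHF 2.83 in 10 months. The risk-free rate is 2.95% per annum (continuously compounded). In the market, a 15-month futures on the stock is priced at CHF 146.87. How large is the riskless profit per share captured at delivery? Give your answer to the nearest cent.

CHF 3.43 per share

PV(dividends) I = 2.83·e^(−0.0295·10/12) = 2.7613
Fair futures F* = (S − I)·e^(rT) = (147.62 − 2.7613)·e^0.036875 = 144.8587 × 1.037563 = 150.3000
Market CHF 146.87 < fair 150.3000: forward underpriced → reverse cash-and-carry (short the stock, invest proceeds at r, pay the dividends, go long the forward).
Profit at T = |F_mkt − F*| = |146.87 − 150.3000| = CHF 3.43 per share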